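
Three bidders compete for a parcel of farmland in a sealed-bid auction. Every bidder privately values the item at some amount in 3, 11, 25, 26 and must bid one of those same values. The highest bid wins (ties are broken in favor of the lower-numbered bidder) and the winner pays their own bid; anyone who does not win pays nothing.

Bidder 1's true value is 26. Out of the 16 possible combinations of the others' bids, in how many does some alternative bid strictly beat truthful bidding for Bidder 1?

Others bid (3, 3): truth gives 0; bid 3 gives 23 > 0. Violating.
Others bid (3, 11): truth gives 0; bid 11 gives 15 > 0. Violating.
Others bid (3, 25): truth gives 0; bid 25 gives 1 > 0. Violating.
Others bid (11, 3): truth gives 0; bid 11 gives 15 > 0. Violating.
Others bid (3, 26): truth gives 0; no alternative beats it.
Others bid (11, 26): truth gives 0; no alternative beats it.
(Checking all 16 profiles: 9 have a profitable deviation, 7 do not.)

9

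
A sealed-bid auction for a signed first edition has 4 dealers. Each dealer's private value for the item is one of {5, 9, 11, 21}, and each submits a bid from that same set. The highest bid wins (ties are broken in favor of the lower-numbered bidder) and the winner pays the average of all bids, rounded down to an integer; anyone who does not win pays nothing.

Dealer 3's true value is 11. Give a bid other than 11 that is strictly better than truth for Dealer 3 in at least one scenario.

21

Suppose Dealer 1 bids 5, Dealer 2 bids 11 and Dealer 4 bids 5.
Bid 11: loses, pays 0, utility 0.
Bid 21: wins, pays 10, utility 11 - 10 = 1.
So bidding 21 beats truth here (1 > 0).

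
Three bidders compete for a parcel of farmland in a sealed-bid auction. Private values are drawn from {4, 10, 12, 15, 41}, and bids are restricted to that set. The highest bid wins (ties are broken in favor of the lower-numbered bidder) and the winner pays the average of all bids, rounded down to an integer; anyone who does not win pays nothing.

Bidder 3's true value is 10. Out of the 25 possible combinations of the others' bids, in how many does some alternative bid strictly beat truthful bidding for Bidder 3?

Others bid (4, 10): truth gives 0; bid 12 gives 2 > 0. Violating.
Others bid (10, 4): truth gives 0; bid 12 gives 2 > 0. Violating.
Others bid (4, 4): truth gives 4; no alternative beats it.
Others bid (4, 12): truth gives 0; no alternative beats it.
(Checking all 25 profiles: 2 have a profitable deviation, 23 do not.)

2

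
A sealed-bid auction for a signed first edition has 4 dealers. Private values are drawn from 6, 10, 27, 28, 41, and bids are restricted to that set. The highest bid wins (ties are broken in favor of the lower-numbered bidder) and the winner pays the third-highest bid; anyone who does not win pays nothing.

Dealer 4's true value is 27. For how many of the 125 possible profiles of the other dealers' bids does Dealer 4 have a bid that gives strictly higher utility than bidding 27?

Others bid (6, 6, 27): truth gives 0; bid 28 gives 21 > 0. Violating.
Others bid (6, 6, 28): truth gives 0; bid 41 gives 21 > 0. Violating.
Others bid (6, 10, 27): truth gives 0; bid 28 gives 17 > 0. Violating.
Others bid (6, 10, 28): truth gives 0; bid 41 gives 17 > 0. Violating.
Others bid (6, 6, 6): truth gives 21; no alternative beats it.
Others bid (6, 6, 10): truth gives 21; no alternative beats it.
(Checking all 125 profiles: 24 have a profitable deviation, 101 do not.)

24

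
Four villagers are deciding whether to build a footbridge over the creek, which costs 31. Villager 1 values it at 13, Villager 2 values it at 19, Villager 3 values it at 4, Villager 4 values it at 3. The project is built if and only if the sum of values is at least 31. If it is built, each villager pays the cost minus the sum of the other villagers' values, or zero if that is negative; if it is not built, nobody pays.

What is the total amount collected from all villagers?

Total value 39 ≥ cost 31, so it is built.
Villager 1: others sum to 26; max(0, 31 - 26) = 5.
Villager 2: others sum to 20; max(0, 31 - 20) = 11.
Villager 3: others sum to 35; max(0, 31 - 35) = 0.
Villager 4: others sum to 36; max(0, 31 - 36) = 0.
Total collected = 5 + 11 + 0 + 0 = 16.

16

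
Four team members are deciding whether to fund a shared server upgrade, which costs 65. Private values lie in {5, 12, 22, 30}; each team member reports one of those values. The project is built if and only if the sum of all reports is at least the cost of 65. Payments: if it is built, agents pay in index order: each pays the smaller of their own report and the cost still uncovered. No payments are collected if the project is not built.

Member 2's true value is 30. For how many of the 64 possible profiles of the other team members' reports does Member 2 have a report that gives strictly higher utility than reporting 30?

44

Others report (5, 12, 30): truth gives 0; report 22 gives 8 > 0. Violating.
Others report (5, 22, 22): truth gives 0; report 22 gives 8 > 0. Violating.
Others report (5, 22, 30): truth gives 0; report 12 gives 18 > 0. Violating.
Others report (5, 30, 12): truth gives 0; report 22 gives 8 > 0. Violating.
Others report (5, 5, 5): truth gives 0; no alternative beats it.
Others report (5, 5, 12): truth gives 0; no alternative beats it.
(Checking all 64 profiles: 44 have a profitable deviation, 20 do not.)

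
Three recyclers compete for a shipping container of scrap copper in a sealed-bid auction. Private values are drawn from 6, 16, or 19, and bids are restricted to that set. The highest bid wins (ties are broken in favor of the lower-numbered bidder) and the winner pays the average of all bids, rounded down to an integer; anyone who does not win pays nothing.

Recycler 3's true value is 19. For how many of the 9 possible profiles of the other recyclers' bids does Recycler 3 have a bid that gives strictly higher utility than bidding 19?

Others bid (6, 6): truth gives 9; bid 16 gives 10 > 9. Violating.
Others bid (6, 16): truth gives 6; no alternative beats it.
Others bid (6, 19): truth gives 0; no alternative beats it.
(Checking all 9 profiles: 1 has a profitable deviation, 8 do not.)

1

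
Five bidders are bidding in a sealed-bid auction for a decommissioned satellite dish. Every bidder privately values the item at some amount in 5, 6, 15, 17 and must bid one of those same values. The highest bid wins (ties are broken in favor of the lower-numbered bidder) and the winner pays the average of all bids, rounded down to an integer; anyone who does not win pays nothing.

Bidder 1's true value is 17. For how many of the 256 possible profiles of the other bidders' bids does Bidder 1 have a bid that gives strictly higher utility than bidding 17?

20

Others bid (5, 5, 5, 5): truth gives 10; bid 5 gives 12 > 10. Violating.
Others bid (5, 5, 5, 6): truth gives 10; bid 6 gives 12 > 10. Violating.
Others bid (5, 5, 6, 5): truth gives 10; bid 6 gives 12 > 10. Violating.
Others bid (5, 5, 6, 6): truth gives 10; bid 6 gives 12 > 10. Violating.
Others bid (5, 5, 5, 15): truth gives 8; no alternative beats it.
Others bid (5, 5, 5, 17): truth gives 8; no alternative beats it.
(Checking all 256 profiles: 20 have a profitable deviation, 236 do not.)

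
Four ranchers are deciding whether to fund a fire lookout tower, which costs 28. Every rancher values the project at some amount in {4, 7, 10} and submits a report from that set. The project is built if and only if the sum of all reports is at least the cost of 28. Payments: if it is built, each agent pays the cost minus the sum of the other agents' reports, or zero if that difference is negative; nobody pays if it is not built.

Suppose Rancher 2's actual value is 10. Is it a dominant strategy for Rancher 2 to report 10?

Yes

Check each profile of the others' reports and compare truth against every alternative report.
Others report (10, 10, 10): truth gives 10, best alternative gives 10.
Others report (7, 10, 10): truth gives 9, best alternative gives 9.
Others report (10, 7, 10): truth gives 9, best alternative gives 9.
Others report (10, 10, 7): truth gives 9, best alternative gives 9.
Others report (4, 10, 10): truth gives 6, best alternative gives 6.
Others report (7, 7, 10): truth gives 6, best alternative gives 6.
(Remaining 21 profiles checked similarly; truth is weakly best in each.)
In every case the truthful report is at least as good as any alternative, so it is a dominant strategy.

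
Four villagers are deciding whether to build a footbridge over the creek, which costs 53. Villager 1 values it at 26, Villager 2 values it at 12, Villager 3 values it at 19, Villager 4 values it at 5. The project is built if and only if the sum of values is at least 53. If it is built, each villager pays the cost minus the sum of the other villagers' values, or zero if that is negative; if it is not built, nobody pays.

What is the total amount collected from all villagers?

30

Total value 62 ≥ cost 53, so it is built.
Villager 1: others sum to 36; max(0, 53 - 36) = 17.
Villager 2: others sum to 50; max(0, 53 - 50) = 3.
Villager 3: others sum to 43; max(0, 53 - 43) = 10.
Villager 4: others sum to 57; max(0, 53 - 57) = 0.
Total collected = 17 + 3 + 10 + 0 = 30.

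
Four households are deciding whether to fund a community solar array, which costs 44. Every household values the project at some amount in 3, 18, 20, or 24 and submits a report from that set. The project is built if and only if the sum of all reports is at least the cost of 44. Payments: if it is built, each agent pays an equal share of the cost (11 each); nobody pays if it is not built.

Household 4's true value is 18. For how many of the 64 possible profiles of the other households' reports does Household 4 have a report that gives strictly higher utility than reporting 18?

Others report (3, 3, 18): truth gives 0; report 20 gives 7 > 0. Violating.
Others report (3, 18, 3): truth gives 0; report 20 gives 7 > 0. Violating.
Others report (18, 3, 3): truth gives 0; report 20 gives 7 > 0. Violating.
Others report (3, 3, 3): truth gives 0; no alternative beats it.
Others report (3, 3, 20): truth gives 7; no alternative beats it.
(Checking all 64 profiles: 3 have a profitable deviation, 61 do not.)

3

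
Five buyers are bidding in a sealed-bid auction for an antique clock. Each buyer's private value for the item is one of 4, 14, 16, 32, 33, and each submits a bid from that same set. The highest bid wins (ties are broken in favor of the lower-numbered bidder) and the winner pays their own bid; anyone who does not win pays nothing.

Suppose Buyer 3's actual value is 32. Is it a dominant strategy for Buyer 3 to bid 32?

Consider the case where Buyer 1 bids 4, Buyer 2 bids 4, Buyer 4 bids 4 and Buyer 5 bids 4.
Truthful bid 32: wins, pays 32, utility 32 - 32 = 0.
Bid 14 instead: wins, pays 14, utility 32 - 14 = 18.
Since 18 > 0, bidding 14 is strictly better here, so truthful bidding is not dominant.

No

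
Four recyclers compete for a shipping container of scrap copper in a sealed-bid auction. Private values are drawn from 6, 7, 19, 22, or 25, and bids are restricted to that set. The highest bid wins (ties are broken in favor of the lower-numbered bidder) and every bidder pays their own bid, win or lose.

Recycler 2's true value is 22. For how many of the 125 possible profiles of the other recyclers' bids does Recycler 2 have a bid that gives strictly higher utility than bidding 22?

Others bid (6, 6, 6): truth gives 0; bid 7 gives 15 > 0. Violating.
Others bid (6, 6, 7): truth gives 0; bid 7 gives 15 > 0. Violating.
Others bid (6, 6, 19): truth gives 0; bid 19 gives 3 > 0. Violating.
Others bid (6, 6, 25): truth gives -22; bid 25 gives -3 > -22. Violating.
Others bid (6, 6, 22): truth gives 0; no alternative beats it.
Others bid (6, 7, 22): truth gives 0; no alternative beats it.
(Checking all 125 profiles: 95 have a profitable deviation, 30 do not.)

95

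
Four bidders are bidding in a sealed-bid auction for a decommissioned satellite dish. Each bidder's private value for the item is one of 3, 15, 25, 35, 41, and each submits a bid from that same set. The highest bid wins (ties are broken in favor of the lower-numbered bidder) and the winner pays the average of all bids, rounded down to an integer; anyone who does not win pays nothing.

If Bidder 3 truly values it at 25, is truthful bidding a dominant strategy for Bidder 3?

Consider the case where Bidder 1 bids 3, Bidder 2 bids 3 and Bidder 4 bids 3.
Truthful bid 25: wins, pays 8, utility 25 - 8 = 17.
Bid 15 instead: wins, pays 6, utility 25 - 6 = 19.
Since 19 > 17, bidding 15 is strictly better here, so truthful bidding is not dominant.

No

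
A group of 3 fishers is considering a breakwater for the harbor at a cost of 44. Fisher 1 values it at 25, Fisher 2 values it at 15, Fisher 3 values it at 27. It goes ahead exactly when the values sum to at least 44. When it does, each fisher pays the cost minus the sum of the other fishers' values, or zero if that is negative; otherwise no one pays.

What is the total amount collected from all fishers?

6

Total value 67 ≥ cost 44, so it is built.
Fisher 1: others sum to 42; max(0, 44 - 42) = 2.
Fisher 2: others sum to 52; max(0, 44 - 52) = 0.
Fisher 3: others sum to 40; max(0, 44 - 40) = 4.
Total collected = 2 + 0 + 4 = 6.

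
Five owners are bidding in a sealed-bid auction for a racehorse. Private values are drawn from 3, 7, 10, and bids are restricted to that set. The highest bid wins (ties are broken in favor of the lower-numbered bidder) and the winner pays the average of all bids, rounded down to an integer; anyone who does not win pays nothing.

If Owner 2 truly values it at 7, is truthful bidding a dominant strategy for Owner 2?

No

Consider the case where Owner 1 bids 3, Owner 3 bids 3, Owner 4 bids 3 and Owner 5 bids 10.
Truthful bid 7: loses, pays 0, utility 0.
Bid 10 instead: wins, pays 5, utility 7 - 5 = 2.
Since 2 > 0, bidding 10 is strictly better here, so truthful bidding is not dominant.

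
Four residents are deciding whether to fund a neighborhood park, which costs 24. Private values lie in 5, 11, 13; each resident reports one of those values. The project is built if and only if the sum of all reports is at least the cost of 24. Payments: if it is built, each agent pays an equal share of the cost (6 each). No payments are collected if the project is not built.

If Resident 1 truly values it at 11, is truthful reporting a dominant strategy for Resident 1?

Yes

Check each profile of the others' reports and compare truth against every alternative report.
Others report (5, 5, 5): truth gives 5, best alternative gives 5.
Others report (5, 5, 11): truth gives 5, best alternative gives 5.
Others report (5, 5, 13): truth gives 5, best alternative gives 5.
Others report (5, 11, 5): truth gives 5, best alternative gives 5.
Others report (5, 11, 11): truth gives 5, best alternative gives 5.
Others report (5, 11, 13): truth gives 5, best alternative gives 5.
(Remaining 21 profiles checked similarly; truth is weakly best in each.)
In every case the truthful report is at least as good as any alternative, so it is a dominant strategy.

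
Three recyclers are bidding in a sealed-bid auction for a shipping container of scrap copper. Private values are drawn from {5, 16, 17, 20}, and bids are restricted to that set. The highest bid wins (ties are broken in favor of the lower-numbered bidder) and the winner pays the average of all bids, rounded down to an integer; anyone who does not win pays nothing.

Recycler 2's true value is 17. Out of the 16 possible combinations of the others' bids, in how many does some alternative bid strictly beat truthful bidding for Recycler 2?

Others bid (5, 5): truth gives 8; bid 16 gives 9 > 8. Violating.
Others bid (5, 20): truth gives 0; bid 20 gives 2 > 0. Violating.
Others bid (17, 5): truth gives 0; bid 20 gives 3 > 0. Violating.
Others bid (5, 16): truth gives 5; no alternative beats it.
Others bid (5, 17): truth gives 4; no alternative beats it.
(Checking all 16 profiles: 3 have a profitable deviation, 13 do not.)

3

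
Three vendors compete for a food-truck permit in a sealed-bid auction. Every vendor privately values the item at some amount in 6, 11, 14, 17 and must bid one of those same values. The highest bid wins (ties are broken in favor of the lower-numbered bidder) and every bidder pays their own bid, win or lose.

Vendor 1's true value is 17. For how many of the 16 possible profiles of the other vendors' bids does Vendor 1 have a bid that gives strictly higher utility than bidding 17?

Others bid (6, 6): truth gives 0; bid 6 gives 11 > 0. Violating.
Others bid (6, 11): truth gives 0; bid 11 gives 6 > 0. Violating.
Others bid (6, 14): truth gives 0; bid 14 gives 3 > 0. Violating.
Others bid (11, 6): truth gives 0; bid 11 gives 6 > 0. Violating.
Others bid (6, 17): truth gives 0; no alternative beats it.
Others bid (11, 17): truth gives 0; no alternative beats it.
(Checking all 16 profiles: 9 have a profitable deviation, 7 do not.)

9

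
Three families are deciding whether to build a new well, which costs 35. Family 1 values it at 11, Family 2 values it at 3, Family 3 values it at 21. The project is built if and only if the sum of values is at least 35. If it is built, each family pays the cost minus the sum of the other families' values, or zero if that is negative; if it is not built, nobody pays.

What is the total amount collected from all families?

35

Total value 35 ≥ cost 35, so it is built.
Family 1: others sum to 24; max(0, 35 - 24) = 11.
Family 2: others sum to 32; max(0, 35 - 32) = 3.
Family 3: others sum to 14; max(0, 35 - 14) = 21.
Total collected = 11 + 3 + 21 = 35.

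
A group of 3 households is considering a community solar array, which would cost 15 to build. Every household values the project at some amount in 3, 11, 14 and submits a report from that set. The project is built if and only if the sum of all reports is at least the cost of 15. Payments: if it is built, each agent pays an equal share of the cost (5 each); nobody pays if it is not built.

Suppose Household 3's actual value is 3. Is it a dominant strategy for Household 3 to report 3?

Check each profile of the others' reports and compare truth against every alternative report.
Others report (3, 3): truth gives 0, best alternative gives -2.
Others report (3, 11): truth gives -2, best alternative gives -2.
Others report (3, 14): truth gives -2, best alternative gives -2.
Others report (11, 3): truth gives -2, best alternative gives -2.
Others report (11, 11): truth gives -2, best alternative gives -2.
Others report (11, 14): truth gives -2, best alternative gives -2.
(Remaining 3 profiles checked similarly; truth is weakly best in each.)
In every case the truthful report is at least as good as any alternative, so it is a dominant strategy.

Yes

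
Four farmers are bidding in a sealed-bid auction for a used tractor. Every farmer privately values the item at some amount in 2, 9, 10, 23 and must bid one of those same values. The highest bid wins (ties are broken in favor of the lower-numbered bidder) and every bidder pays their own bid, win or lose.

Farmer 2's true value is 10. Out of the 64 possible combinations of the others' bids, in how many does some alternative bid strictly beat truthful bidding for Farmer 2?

50

Others bid (2, 2, 2): truth gives 0; bid 9 gives 1 > 0. Violating.
Others bid (2, 2, 9): truth gives 0; bid 9 gives 1 > 0. Violating.
Others bid (2, 2, 23): truth gives -10; bid 2 gives -2 > -10. Violating.
Others bid (2, 9, 2): truth gives 0; bid 9 gives 1 > 0. Violating.
Others bid (2, 2, 10): truth gives 0; no alternative beats it.
Others bid (2, 9, 10): truth gives 0; no alternative beats it.
(Checking all 64 profiles: 50 have a profitable deviation, 14 do not.)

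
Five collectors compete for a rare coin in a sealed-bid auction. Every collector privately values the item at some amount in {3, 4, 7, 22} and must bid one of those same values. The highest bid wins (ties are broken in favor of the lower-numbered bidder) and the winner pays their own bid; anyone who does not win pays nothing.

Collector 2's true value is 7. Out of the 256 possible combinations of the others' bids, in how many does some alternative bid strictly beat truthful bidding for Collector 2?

Others bid (3, 3, 3, 3): truth gives 0; bid 4 gives 3 > 0. Violating.
Others bid (3, 3, 3, 4): truth gives 0; bid 4 gives 3 > 0. Violating.
Others bid (3, 3, 4, 3): truth gives 0; bid 4 gives 3 > 0. Violating.
Others bid (3, 3, 4, 4): truth gives 0; bid 4 gives 3 > 0. Violating.
Others bid (3, 3, 3, 7): truth gives 0; no alternative beats it.
Others bid (3, 3, 3, 22): truth gives 0; no alternative beats it.
(Checking all 256 profiles: 8 have a profitable deviation, 248 do not.)

8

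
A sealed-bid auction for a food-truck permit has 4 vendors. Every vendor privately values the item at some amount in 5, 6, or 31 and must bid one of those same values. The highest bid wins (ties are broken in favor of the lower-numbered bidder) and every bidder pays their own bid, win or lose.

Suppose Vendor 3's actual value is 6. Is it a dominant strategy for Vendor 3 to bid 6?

Consider the case where Vendor 1 bids 5, Vendor 2 bids 5 and Vendor 4 bids 31.
Truthful bid 6: loses but pays 6, utility -6.
Bid 5 instead: loses but pays 5, utility -5.
Since -5 > -6, bidding 5 is strictly better here, so truthful bidding is not dominant.

No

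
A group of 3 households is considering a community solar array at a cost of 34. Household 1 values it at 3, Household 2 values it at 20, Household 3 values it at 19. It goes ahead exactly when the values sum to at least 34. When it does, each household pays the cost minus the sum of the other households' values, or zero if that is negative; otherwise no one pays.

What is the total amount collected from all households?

23

Total value 42 ≥ cost 34, so it is built.
Household 1: others sum to 39; max(0, 34 - 39) = 0.
Household 2: others sum to 22; max(0, 34 - 22) = 12.
Household 3: others sum to 23; max(0, 34 - 23) = 11.
Total collected = 0 + 12 + 11 = 23.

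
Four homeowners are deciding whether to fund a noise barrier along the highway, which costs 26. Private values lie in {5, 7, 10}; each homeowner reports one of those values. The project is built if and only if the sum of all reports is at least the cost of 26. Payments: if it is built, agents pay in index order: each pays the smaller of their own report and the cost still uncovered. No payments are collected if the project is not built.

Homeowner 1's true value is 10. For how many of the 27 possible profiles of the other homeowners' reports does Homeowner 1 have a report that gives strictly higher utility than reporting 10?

23

Others report (5, 5, 10): truth gives 0; report 7 gives 3 > 0. Violating.
Others report (5, 7, 7): truth gives 0; report 7 gives 3 > 0. Violating.
Others report (5, 7, 10): truth gives 0; report 5 gives 5 > 0. Violating.
Others report (5, 10, 5): truth gives 0; report 7 gives 3 > 0. Violating.
Others report (5, 5, 5): truth gives 0; no alternative beats it.
Others report (5, 5, 7): truth gives 0; no alternative beats it.
(Checking all 27 profiles: 23 have a profitable deviation, 4 do not.)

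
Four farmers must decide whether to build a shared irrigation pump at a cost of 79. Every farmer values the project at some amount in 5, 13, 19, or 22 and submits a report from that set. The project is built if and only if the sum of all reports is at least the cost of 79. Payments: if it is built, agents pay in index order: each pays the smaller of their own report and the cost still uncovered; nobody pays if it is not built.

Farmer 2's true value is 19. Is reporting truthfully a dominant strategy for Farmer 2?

No

Consider the case where Farmer 1 reports 22, Farmer 3 reports 22 and Farmer 4 reports 22.
Truthful report 19: project built, pays 19, utility 19 - 19 = 0.
Report 13 instead: project built, pays 13, utility 19 - 13 = 6.
Since 6 > 0, reporting 13 is strictly better here, so truthful reporting is not dominant.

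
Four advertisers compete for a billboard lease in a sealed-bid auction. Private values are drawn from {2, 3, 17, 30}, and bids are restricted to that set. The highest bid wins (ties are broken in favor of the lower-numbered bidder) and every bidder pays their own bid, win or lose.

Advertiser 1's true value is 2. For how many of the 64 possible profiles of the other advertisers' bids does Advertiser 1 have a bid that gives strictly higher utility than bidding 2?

7

Others bid (2, 2, 3): truth gives -2; bid 3 gives -1 > -2. Violating.
Others bid (2, 3, 2): truth gives -2; bid 3 gives -1 > -2. Violating.
Others bid (2, 3, 3): truth gives -2; bid 3 gives -1 > -2. Violating.
Others bid (3, 2, 2): truth gives -2; bid 3 gives -1 > -2. Violating.
Others bid (2, 2, 2): truth gives 0; no alternative beats it.
Others bid (2, 2, 17): truth gives -2; no alternative beats it.
(Checking all 64 profiles: 7 have a profitable deviation, 57 do not.)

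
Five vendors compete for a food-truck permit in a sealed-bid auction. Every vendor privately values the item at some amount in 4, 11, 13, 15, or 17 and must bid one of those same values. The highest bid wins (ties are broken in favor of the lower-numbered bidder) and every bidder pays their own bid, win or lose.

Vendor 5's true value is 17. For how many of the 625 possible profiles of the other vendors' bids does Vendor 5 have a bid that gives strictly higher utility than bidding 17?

Others bid (4, 4, 4, 4): truth gives 0; bid 11 gives 6 > 0. Violating.
Others bid (4, 4, 4, 11): truth gives 0; bid 13 gives 4 > 0. Violating.
Others bid (4, 4, 4, 13): truth gives 0; bid 15 gives 2 > 0. Violating.
Others bid (4, 4, 4, 17): truth gives -17; bid 4 gives -4 > -17. Violating.
Others bid (4, 4, 4, 15): truth gives 0; no alternative beats it.
Others bid (4, 4, 11, 15): truth gives 0; no alternative beats it.
(Checking all 625 profiles: 450 have a profitable deviation, 175 do not.)

450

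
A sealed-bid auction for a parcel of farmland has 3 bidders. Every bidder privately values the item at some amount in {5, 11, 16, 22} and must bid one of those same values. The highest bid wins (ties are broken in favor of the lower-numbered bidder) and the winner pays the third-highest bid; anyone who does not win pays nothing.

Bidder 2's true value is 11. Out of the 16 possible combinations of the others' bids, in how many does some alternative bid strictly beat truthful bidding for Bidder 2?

4

Others bid (5, 16): truth gives 0; bid 16 gives 6 > 0. Violating.
Others bid (5, 22): truth gives 0; bid 22 gives 6 > 0. Violating.
Others bid (11, 5): truth gives 0; bid 16 gives 6 > 0. Violating.
Others bid (16, 5): truth gives 0; bid 22 gives 6 > 0. Violating.
Others bid (5, 5): truth gives 6; no alternative beats it.
Others bid (5, 11): truth gives 6; no alternative beats it.
(Checking all 16 profiles: 4 have a profitable deviation, 12 do not.)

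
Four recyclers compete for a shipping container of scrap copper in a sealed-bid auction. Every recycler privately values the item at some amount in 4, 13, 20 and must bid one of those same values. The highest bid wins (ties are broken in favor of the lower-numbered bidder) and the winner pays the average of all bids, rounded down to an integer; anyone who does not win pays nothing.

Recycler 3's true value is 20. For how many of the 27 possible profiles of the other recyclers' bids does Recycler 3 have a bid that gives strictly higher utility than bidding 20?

2

Others bid (4, 4, 4): truth gives 12; bid 13 gives 14 > 12. Violating.
Others bid (4, 4, 13): truth gives 10; bid 13 gives 12 > 10. Violating.
Others bid (4, 4, 20): truth gives 8; no alternative beats it.
Others bid (4, 13, 4): truth gives 10; no alternative beats it.
(Checking all 27 profiles: 2 have a profitable deviation, 25 do not.)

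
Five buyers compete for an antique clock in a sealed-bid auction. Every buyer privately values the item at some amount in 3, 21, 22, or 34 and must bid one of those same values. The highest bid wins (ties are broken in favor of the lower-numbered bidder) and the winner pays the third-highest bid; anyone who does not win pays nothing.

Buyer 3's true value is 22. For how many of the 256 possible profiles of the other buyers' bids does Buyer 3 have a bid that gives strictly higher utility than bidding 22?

32

Others bid (3, 3, 3, 34): truth gives 0; bid 34 gives 19 > 0. Violating.
Others bid (3, 3, 21, 34): truth gives 0; bid 34 gives 1 > 0. Violating.
Others bid (3, 3, 34, 3): truth gives 0; bid 34 gives 19 > 0. Violating.
Others bid (3, 3, 34, 21): truth gives 0; bid 34 gives 1 > 0. Violating.
Others bid (3, 3, 3, 3): truth gives 19; no alternative beats it.
Others bid (3, 3, 3, 21): truth gives 19; no alternative beats it.
(Checking all 256 profiles: 32 have a profitable deviation, 224 do not.)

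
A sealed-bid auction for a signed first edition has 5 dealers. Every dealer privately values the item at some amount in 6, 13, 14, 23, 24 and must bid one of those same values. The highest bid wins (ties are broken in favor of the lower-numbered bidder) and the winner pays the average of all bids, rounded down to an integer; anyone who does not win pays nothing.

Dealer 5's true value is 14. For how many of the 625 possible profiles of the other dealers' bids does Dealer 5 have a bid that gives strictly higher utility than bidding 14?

38

Others bid (6, 6, 6, 14): truth gives 0; bid 23 gives 3 > 0. Violating.
Others bid (6, 6, 6, 23): truth gives 0; bid 24 gives 1 > 0. Violating.
Others bid (6, 6, 13, 14): truth gives 0; bid 23 gives 2 > 0. Violating.
Others bid (6, 6, 14, 6): truth gives 0; bid 23 gives 3 > 0. Violating.
Others bid (6, 6, 6, 6): truth gives 7; no alternative beats it.
Others bid (6, 6, 6, 13): truth gives 5; no alternative beats it.
(Checking all 625 profiles: 38 have a profitable deviation, 587 do not.)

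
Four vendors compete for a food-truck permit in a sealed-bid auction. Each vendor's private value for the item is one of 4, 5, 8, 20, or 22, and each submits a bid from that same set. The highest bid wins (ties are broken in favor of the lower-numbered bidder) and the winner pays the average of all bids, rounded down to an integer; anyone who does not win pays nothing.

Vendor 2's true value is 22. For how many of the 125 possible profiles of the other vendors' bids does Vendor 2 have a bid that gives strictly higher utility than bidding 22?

Others bid (4, 4, 4): truth gives 14; bid 5 gives 18 > 14. Violating.
Others bid (4, 4, 5): truth gives 14; bid 5 gives 18 > 14. Violating.
Others bid (4, 4, 8): truth gives 13; bid 8 gives 16 > 13. Violating.
Others bid (4, 5, 4): truth gives 14; bid 5 gives 18 > 14. Violating.
Others bid (4, 4, 20): truth gives 10; no alternative beats it.
Others bid (4, 4, 22): truth gives 9; no alternative beats it.
(Checking all 125 profiles: 21 have a profitable deviation, 104 do not.)

21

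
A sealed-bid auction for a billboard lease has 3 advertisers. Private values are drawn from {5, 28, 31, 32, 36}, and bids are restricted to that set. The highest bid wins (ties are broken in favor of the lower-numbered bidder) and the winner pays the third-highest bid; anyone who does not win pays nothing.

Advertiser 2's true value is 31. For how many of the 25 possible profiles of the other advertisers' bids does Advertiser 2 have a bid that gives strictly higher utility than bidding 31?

Others bid (5, 32): truth gives 0; bid 32 gives 26 > 0. Violating.
Others bid (5, 36): truth gives 0; bid 36 gives 26 > 0. Violating.
Others bid (28, 32): truth gives 0; bid 32 gives 3 > 0. Violating.
Others bid (28, 36): truth gives 0; bid 36 gives 3 > 0. Violating.
Others bid (5, 5): truth gives 26; no alternative beats it.
Others bid (5, 28): truth gives 26; no alternative beats it.
(Checking all 25 profiles: 8 have a profitable deviation, 17 do not.)

8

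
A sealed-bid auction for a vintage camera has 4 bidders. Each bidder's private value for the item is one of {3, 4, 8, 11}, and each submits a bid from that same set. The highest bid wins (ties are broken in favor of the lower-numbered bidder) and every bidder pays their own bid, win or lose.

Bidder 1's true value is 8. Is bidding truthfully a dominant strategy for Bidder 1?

No

Consider the case where Bidder 2 bids 3, Bidder 3 bids 3 and Bidder 4 bids 3.
Truthful bid 8: wins, pays 8, utility 8 - 8 = 0.
Bid 3 instead: wins, pays 3, utility 8 - 3 = 5.
Since 5 > 0, bidding 3 is strictly better here, so truthful bidding is not dominant.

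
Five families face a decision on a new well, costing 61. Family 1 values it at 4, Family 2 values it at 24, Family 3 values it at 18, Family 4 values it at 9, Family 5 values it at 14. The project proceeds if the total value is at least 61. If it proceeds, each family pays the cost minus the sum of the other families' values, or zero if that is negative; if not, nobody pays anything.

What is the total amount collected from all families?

33

Total value 69 ≥ cost 61, so it is built.
Family 1: others sum to 65; max(0, 61 - 65) = 0.
Family 2: others sum to 45; max(0, 61 - 45) = 16.
Family 3: others sum to 51; max(0, 61 - 51) = 10.
Family 4: others sum to 60; max(0, 61 - 60) = 1.
Family 5: others sum to 55; max(0, 61 - 55) = 6.
Total collected = 0 + 16 + 10 + 1 + 6 = 33.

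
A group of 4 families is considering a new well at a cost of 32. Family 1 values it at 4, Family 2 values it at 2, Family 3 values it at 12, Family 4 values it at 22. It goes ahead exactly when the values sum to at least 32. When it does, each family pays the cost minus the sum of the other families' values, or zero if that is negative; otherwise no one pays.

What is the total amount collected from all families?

Total value 40 ≥ cost 32, so it is built.
Family 1: others sum to 36; max(0, 32 - 36) = 0.
Family 2: others sum to 38; max(0, 32 - 38) = 0.
Family 3: others sum to 28; max(0, 32 - 28) = 4.
Family 4: others sum to 18; max(0, 32 - 18) = 14.
Total collected = 0 + 0 + 4 + 14 = 18.

18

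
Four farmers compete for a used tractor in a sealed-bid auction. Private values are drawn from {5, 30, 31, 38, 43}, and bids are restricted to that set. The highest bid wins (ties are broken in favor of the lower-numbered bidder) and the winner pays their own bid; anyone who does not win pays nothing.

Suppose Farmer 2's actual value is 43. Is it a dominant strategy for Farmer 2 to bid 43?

Consider the case where Farmer 1 bids 5, Farmer 3 bids 5 and Farmer 4 bids 5.
Truthful bid 43: wins, pays 43, utility 43 - 43 = 0.
Bid 30 instead: wins, pays 30, utility 43 - 30 = 13.
Since 13 > 0, bidding 30 is strictly better here, so truthful bidding is not dominant.

No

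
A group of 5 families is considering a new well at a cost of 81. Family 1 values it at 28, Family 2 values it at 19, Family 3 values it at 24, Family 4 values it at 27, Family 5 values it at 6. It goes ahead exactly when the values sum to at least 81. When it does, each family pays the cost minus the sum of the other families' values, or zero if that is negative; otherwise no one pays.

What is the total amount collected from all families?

Total value 104 ≥ cost 81, so it is built.
Family 1: others sum to 76; max(0, 81 - 76) = 5.
Family 2: others sum to 85; max(0, 81 - 85) = 0.
Family 3: others sum to 80; max(0, 81 - 80) = 1.
Family 4: others sum to 77; max(0, 81 - 77) = 4.
Family 5: others sum to 98; max(0, 81 - 98) = 0.
Total collected = 5 + 0 + 1 + 4 + 0 = 10.

10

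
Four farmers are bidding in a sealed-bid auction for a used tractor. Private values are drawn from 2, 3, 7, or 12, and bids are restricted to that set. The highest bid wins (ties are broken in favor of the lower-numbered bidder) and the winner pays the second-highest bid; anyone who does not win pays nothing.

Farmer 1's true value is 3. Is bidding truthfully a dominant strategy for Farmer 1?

Check each profile of the others' bids and compare truth against every alternative bid.
Others bid (2, 2, 2): truth gives 1, best alternative gives 1.
Others bid (2, 2, 3): truth gives 0, best alternative gives 0.
Others bid (2, 2, 7): truth gives 0, best alternative gives 0.
Others bid (2, 2, 12): truth gives 0, best alternative gives 0.
Others bid (2, 3, 2): truth gives 0, best alternative gives 0.
Others bid (2, 3, 3): truth gives 0, best alternative gives 0.
(Remaining 58 profiles checked similarly; truth is weakly best in each.)
In every case the truthful bid is at least as good as any alternative, so it is a dominant strategy.

Yes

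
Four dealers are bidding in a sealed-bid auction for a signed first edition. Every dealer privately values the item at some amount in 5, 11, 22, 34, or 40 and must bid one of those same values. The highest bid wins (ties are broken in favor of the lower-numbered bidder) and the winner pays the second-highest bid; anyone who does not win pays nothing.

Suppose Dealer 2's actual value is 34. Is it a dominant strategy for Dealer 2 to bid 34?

Yes

Check each profile of the others' bids and compare truth against every alternative bid.
Others bid (5, 5, 5): truth gives 29, best alternative gives 29.
Others bid (5, 5, 11): truth gives 23, best alternative gives 23.
Others bid (5, 11, 5): truth gives 23, best alternative gives 23.
Others bid (5, 11, 11): truth gives 23, best alternative gives 23.
Others bid (11, 5, 5): truth gives 23, best alternative gives 23.
Others bid (11, 5, 11): truth gives 23, best alternative gives 23.
(Remaining 119 profiles checked similarly; truth is weakly best in each.)
In every case the truthful bid is at least as good as any alternative, so it is a dominant strategy.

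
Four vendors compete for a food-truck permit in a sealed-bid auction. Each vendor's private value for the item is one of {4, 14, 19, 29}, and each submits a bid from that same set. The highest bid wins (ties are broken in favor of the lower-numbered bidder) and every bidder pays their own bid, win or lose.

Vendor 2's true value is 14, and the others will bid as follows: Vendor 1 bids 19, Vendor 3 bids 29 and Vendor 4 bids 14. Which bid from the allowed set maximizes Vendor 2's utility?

4

Bid 4: loses but pays 4, utility -4.
Bid 14: loses but pays 14, utility -14.
Bid 19: loses but pays 19, utility -19.
Bid 29: wins, pays 29, utility 14 - 29 = -15.
The best choice is 4 with utility -4.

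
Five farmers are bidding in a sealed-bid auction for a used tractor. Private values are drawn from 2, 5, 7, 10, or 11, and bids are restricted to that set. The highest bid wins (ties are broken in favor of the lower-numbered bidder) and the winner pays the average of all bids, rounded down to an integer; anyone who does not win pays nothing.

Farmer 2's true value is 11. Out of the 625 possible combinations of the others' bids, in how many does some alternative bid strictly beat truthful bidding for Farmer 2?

101

Others bid (2, 2, 2, 2): truth gives 8; bid 5 gives 9 > 8. Violating.
Others bid (2, 2, 2, 5): truth gives 7; bid 5 gives 8 > 7. Violating.
Others bid (2, 2, 5, 2): truth gives 7; bid 5 gives 8 > 7. Violating.
Others bid (2, 2, 5, 5): truth gives 6; bid 5 gives 8 > 6. Violating.
Others bid (2, 2, 2, 7): truth gives 7; no alternative beats it.
Others bid (2, 2, 2, 10): truth gives 6; no alternative beats it.
(Checking all 625 profiles: 101 have a profitable deviation, 524 do not.)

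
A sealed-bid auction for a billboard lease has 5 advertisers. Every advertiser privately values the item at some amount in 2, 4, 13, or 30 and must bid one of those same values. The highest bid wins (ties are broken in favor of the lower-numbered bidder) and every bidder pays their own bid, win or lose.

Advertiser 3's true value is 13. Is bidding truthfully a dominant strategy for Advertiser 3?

Consider the case where Advertiser 1 bids 2, Advertiser 2 bids 2, Advertiser 4 bids 2 and Advertiser 5 bids 2.
Truthful bid 13: wins, pays 13, utility 13 - 13 = 0.
Bid 4 instead: wins, pays 4, utility 13 - 4 = 9.
Since 9 > 0, bidding 4 is strictly better here, so truthful bidding is not dominant.

No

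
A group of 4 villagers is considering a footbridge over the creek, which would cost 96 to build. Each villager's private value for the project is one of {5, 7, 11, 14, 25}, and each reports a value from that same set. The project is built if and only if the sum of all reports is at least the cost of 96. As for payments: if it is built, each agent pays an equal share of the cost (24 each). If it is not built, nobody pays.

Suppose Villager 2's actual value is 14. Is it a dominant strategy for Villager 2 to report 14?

Check each profile of the others' reports and compare truth against every alternative report.
Others report (5, 5, 5): truth gives 0, best alternative gives 0.
Others report (5, 5, 7): truth gives 0, best alternative gives 0.
Others report (5, 5, 11): truth gives 0, best alternative gives 0.
Others report (5, 5, 14): truth gives 0, best alternative gives 0.
Others report (5, 5, 25): truth gives 0, best alternative gives 0.
Others report (5, 7, 5): truth gives 0, best alternative gives 0.
(Remaining 119 profiles checked similarly; truth is weakly best in each.)
In every case the truthful report is at least as good as any alternative, so it is a dominant strategy.

Yes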